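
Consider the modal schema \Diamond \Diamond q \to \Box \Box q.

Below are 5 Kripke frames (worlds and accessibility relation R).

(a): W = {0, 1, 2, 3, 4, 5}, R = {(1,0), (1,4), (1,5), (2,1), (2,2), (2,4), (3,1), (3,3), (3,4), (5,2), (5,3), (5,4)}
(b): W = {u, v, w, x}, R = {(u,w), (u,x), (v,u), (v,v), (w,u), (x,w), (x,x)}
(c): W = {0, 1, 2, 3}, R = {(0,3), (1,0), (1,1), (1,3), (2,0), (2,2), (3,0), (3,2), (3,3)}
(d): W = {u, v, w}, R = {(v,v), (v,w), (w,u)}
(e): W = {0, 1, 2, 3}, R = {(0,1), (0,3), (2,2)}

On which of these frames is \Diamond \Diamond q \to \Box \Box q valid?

(e)

This is the axiom for a generalized confluence (Geach) condition; its first-order frame correspondent is \forall x \forall y \forall z ((x R^2 y \wedge x R^2 z) \to \exists w (y = w \wedge z = w)).
(a): fails — 1R²2, 1R²3 but 2 ≠ 3.
(b): fails — uR²u, uR²w but u ≠ w.
(c): fails — 0R²0, 0R²2 but 0 ≠ 2.
(d): fails — vR²u, vR²v but u ≠ v.
(e): condition met.
Valid on: (e).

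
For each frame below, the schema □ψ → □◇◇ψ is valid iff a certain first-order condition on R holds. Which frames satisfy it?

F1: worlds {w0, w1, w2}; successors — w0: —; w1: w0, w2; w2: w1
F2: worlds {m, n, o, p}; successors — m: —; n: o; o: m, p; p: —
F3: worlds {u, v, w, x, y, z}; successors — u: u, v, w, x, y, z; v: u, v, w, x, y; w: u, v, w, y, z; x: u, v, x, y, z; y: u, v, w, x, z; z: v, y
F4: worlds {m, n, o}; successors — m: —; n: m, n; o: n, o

The schema corresponds to a generalized confluence (Geach) condition: ∀x ∀z (xRz → ∃w (xRw ∧ zR²w)).
F1: fails — w1Rw0 but no w with w1Rw and w0R²w.
F2: fails — nRo but no w with nRw and oR²w.
F3: satisfies the condition.
F4: fails — nRm but no w with nRw and mR²w.
Valid on: F3.

F3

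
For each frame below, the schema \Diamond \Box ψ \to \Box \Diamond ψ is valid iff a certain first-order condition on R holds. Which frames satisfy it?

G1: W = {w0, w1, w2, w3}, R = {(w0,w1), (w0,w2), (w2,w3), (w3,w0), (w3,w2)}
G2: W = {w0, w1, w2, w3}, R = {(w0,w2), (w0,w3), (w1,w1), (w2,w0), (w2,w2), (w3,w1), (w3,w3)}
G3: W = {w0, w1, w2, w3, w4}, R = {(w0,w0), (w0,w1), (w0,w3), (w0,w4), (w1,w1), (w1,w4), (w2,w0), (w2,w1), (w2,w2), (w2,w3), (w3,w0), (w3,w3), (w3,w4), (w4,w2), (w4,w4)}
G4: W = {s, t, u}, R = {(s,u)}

G3

This is the axiom for convergence; its first-order frame correspondent is \forall x \forall y \forall z (Rxy \wedge Rxz \to \exists w (Ryw \wedge Rzw)).
G1: fails — Rw0w1 and Rw0w1 but w1 and w1 have no common successor.
G2: fails — Rw0w2 and Rw0w3 but w2 and w3 have no common successor.
G3: holds.
G4: fails — Rsu and Rsu but u and u have no common successor.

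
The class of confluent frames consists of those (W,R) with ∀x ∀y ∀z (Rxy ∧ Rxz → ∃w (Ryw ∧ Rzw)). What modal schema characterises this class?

◇□s → □◇s

A defining formula is ◇□s → □◇s (the .2 axiom).
Suppose ◇□s→□◇s is valid. Take Rxy, Rxz and set V(s)={w : Ryw}. Then □s at y so ◇□s at x, so □◇s at x, so ◇s at z, giving w with Rzw and Ryw.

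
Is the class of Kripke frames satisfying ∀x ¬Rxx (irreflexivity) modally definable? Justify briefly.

Any modally definable frame class is closed under surjective bounded morphisms.
The 5-cycle (worlds 0,1,2,3,4 with 0→1→2→3→4→0) is irreflexive, and the map sending every world to a single reflexive point • is a surjective bounded morphism (forth: every edge maps to (•,•); back: every world has a successor). So any modal formula valid on the 5-cycle is also valid on the reflexive point, which is not irreflexive.
So the class is not modally definable.

Not modally definable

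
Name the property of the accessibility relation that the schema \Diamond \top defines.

◇⊤ holds at w iff w has a successor, so frame-validity of ◇⊤ is exactly seriality. Equivalently via □q → ◇q:
Suppose □q→◇q is valid. At any x set V(q)=W. Then □q at x, so ◇q at x, so x has a successor.
Conversely, any frame satisfying \forall x \exists y Rxy validates the schema.
So the correspondent is seriality.

Seriality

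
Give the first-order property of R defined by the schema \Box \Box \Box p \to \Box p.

\forall x \forall z (xRz \to \exists w (x R^3 w \wedge z = w))

This is a Sahlqvist (Geach-type) schema ◇^0□^3p → □^1◇^0p.
Minimal-valuation argument: fix x; take any y with xR^0y and any z with xR^1z. Set V(p) to the set of worlds R-reachable from y in exactly 3 steps. Then □^3p holds at y, so the antecedent holds at x; validity forces ◇^0p at z, giving a w with zR^0w and yR^3w.
First-order correspondent: \forall x \forall z (xRz \to \exists w (x R^3 w \wedge z = w)).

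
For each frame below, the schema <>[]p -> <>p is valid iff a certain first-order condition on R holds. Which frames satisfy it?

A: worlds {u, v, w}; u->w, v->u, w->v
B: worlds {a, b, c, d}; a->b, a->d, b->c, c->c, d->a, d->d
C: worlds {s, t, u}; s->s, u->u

The schema corresponds to a generalized confluence (Geach) condition: forall x forall y (xRy -> exists w (yRw & xRw)).
A: fails — uRw but no t with wRt and uRt.
B: fails — aRb but no w with bRw and aRw.
C: ✓.
Valid on: C.

C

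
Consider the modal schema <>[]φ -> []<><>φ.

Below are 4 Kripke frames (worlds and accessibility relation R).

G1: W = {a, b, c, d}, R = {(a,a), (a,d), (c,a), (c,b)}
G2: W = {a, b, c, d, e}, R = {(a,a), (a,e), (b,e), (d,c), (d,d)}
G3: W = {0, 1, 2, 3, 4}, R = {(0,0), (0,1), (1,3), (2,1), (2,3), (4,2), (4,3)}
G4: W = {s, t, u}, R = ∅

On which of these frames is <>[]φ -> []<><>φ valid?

This is the axiom for a generalized confluence (Geach) condition; its first-order frame correspondent is forall x forall y forall z ((xRy & xRz) -> exists w (yRw & z R^2 w)).
G1: fails — aRa, aRd but no w with aRw and dR²w.
G2: fails — aRa, aRe but no w with aRw and eR²w.
G3: fails — 0R0, 0R1 but no w with 0Rw and 1R²w.
G4: condition met.
Valid on: G4.

G4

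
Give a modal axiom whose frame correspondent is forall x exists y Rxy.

□p → ◇p

This is seriality; the standard corresponding axiom is D: □p → ◇p.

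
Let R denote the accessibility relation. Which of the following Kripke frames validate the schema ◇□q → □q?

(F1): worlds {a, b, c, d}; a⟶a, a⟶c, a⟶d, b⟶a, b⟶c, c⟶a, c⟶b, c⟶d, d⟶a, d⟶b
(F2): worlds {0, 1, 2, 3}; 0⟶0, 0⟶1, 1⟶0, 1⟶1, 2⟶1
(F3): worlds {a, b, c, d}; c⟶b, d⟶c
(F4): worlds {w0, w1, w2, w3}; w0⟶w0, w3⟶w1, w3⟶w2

The schema corresponds to the Euclidean property: ∀x ∀y ∀z (Rxy ∧ Rxz → Ryz).
(F1): fails — Rac and Rac but not Rcc.
(F2): satisfies the condition.
(F3): fails — Rcb and Rcb but not Rbb.
(F4): fails — Rw3w1 and Rw3w1 but not Rw1w1.
Valid on: (F2).

(F2)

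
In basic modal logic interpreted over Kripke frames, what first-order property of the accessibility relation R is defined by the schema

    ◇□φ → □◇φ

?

Suppose ◇□φ→□◇φ is valid. Take Rxy, Rxz and set V(φ)={w : Ryw}. Then □φ at y so ◇□φ at x, so □◇φ at x, so ◇φ at z, giving w with Rzw and Ryw.
Conversely, on a frame with convergence the schema holds at every world under every valuation.
So the correspondent is convergence.

Convergence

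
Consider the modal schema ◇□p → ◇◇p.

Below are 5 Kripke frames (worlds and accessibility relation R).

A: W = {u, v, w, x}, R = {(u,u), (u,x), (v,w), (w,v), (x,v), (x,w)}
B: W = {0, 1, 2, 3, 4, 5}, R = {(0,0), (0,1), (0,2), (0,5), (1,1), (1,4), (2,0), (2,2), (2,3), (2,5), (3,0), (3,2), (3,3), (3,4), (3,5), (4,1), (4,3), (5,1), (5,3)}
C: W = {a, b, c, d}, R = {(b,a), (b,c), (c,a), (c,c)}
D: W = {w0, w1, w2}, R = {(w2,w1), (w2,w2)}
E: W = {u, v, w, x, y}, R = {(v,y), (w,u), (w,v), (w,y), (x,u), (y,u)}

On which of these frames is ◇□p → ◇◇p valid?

Frame correspondent (Sahlqvist): ∀x ∀y (xRy → ∃w (yRw ∧ xR²w)) — i.e. a generalized confluence (Geach) condition.
A: holds.
B: holds.
C: fails — bRa but no w with aRw and bR²w.
D: fails — w2Rw1 but no w with w1Rw and w2R²w.
E: fails — wRu but no t with uRt and wR²t.
Valid on: A, B.

A, B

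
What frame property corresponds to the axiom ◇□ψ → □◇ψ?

This is the .2 axiom.
It corresponds to convergence: ∀x ∀y ∀z (Rxy ∧ Rxz → ∃w (Ryw ∧ Rzw)).

convergence: ∀x ∀y ∀z (Rxy ∧ Rxz → ∃w (Ryw ∧ Rzw))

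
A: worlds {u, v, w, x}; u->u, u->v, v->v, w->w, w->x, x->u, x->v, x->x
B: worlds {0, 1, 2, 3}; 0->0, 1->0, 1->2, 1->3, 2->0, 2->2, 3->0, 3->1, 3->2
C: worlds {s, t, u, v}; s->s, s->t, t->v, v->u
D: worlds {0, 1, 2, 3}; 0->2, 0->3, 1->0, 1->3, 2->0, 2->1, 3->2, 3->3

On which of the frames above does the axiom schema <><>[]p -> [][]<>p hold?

B

The schema corresponds to a generalized confluence (Geach) condition: forall x forall y forall z ((x R^2 y & x R^2 z) -> exists w (yRw & zRw)).
A: fails — wR²u, wR²w but no t with uRt and wRt.
B: ✓.
C: fails — sR²s, sR²t but no w with sRw and tRw.
D: fails — 0R²0, 0R²2 but no w with 0Rw and 2Rw.
Valid on: B.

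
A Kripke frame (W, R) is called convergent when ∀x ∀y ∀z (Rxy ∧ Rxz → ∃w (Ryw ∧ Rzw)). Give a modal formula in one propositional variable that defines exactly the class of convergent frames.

◇□p → □◇p

The condition is convergence. The .2 schema ◇□p → □◇p defines it.
Suppose ◇□p→□◇p is valid. Take Rxy, Rxz and set V(p)={w : Ryw}. Then □p at y so ◇□p at x, so □◇p at x, so ◇p at z, giving w with Rzw and Ryw.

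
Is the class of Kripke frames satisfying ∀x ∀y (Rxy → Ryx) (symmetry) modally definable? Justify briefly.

This is a Sahlqvist condition; the B axiom r → □◇r defines it.
Suppose r→□◇r is valid. Take Rxy and set V(r)={x}. Then r at x, so □◇r at x, so ◇r at y, so some z with Ryz has r; z=x, i.e. Ryx.

Definable; r → □◇r defines it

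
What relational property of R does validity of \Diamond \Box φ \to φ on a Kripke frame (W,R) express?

symmetry

Equivalently (dual form): φ → □◇φ.
Suppose φ→□◇φ is valid. Take Rxy and set V(φ)={x}. Then φ at x, so □◇φ at x, so ◇φ at y, so some z with Ryz has φ; z=x, i.e. Ryx.
The converse is a direct semantic check.
So the correspondent is symmetry.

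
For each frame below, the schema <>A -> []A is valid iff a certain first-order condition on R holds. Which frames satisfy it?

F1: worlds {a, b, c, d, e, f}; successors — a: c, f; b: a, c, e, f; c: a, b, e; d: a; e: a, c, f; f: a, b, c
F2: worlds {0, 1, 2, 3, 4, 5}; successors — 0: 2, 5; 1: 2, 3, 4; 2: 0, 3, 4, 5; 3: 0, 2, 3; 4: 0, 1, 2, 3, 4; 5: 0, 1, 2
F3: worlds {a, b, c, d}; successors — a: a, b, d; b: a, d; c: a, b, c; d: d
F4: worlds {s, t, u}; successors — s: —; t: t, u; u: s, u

Frame correspondent (Sahlqvist): forall x forall y forall z (Rxy & Rxz -> y = z) — i.e. partial functionality.
F1: fails — a sees both c and f.
F2: fails — 0 sees both 2 and 5.
F3: fails — a sees both a and b.
F4: fails — t sees both t and u.
Valid on no frame.

none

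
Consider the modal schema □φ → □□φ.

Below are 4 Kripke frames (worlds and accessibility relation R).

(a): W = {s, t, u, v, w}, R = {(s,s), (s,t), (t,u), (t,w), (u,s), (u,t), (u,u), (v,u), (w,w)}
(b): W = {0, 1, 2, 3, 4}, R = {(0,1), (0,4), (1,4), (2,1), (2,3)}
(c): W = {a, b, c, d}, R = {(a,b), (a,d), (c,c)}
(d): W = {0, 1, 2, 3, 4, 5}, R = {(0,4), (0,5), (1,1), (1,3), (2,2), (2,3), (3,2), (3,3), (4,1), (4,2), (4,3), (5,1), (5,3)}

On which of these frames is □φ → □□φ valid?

(c)

Frame correspondent (Sahlqvist): ∀x ∀y ∀z (Rxy ∧ Ryz → Rxz) — i.e. transitivity.
(a): fails — Rut and Rtw but not Ruw.
(b): fails — R21 and R14 but not R24.
(c): satisfies the condition.
(d): fails — R53 and R32 but not R52.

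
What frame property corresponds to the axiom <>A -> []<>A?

the Euclidean property: forall x forall y forall z (Rxy & Rxz -> Ryz)

Suppose ◇A→□◇A is valid. Take Rxy, Rxz and set V(A)={y}. Then ◇A at x, so □◇A at x, so ◇A at z, so some w with Rzw has A; w=y, i.e. Rzy. By symmetry of the argument, Ryz.
Conversely, on a frame with the Euclidean property the schema holds at every world under every valuation.
So the correspondent is the Euclidean property.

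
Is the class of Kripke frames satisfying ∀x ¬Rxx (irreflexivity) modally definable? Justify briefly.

Any modally definable frame class is closed under surjective bounded morphisms.
The 2-cycle (worlds w0,w1 with w0→w1→w0) is irreflexive, and the map sending every world to a single reflexive point • is a surjective bounded morphism (forth: every edge maps to (•,•); back: every world has a successor). So any modal formula valid on the 2-cycle is also valid on the reflexive point, which is not irreflexive.
Hence irreflexivity is not modally definable.

Not modally definable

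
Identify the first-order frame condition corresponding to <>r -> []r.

Suppose ◇r→□r is valid. Take Rxy, Rxz and set V(r)={y}. Then ◇r at x, so □r at x, so r at z, i.e. z=y.

partial functionality: forall x forall y forall z (Rxy & Rxz -> y = z)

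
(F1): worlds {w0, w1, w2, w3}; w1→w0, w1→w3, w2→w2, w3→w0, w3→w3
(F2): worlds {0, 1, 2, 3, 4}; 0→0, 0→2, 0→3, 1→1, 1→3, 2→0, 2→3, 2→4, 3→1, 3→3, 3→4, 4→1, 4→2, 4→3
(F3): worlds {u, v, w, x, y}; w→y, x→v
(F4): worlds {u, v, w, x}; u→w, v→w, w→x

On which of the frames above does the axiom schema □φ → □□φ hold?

Frame correspondent (Sahlqvist): ∀x ∀y ∀z (Rxy ∧ Ryz → Rxz) — i.e. transitivity.
(F1): condition met.
(F2): fails — R34 and R42 but not R32.
(F3): condition met.
(F4): fails — Ruw and Rwx but not Rux.
Valid on: (F1), (F3).

(F1), (F3)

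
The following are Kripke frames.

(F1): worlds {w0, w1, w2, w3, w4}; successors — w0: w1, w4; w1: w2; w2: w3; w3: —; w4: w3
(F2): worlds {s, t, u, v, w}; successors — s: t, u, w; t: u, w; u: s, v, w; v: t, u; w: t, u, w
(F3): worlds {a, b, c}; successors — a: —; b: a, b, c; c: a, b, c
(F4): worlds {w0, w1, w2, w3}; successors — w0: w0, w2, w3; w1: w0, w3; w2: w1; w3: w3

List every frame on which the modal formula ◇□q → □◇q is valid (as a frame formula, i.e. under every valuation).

This is the axiom for convergence; its first-order frame correspondent is ∀x ∀y ∀z (Rxy ∧ Rxz → ∃w (Ryw ∧ Rzw)).
(F1): fails — Rw0w4 and Rw0w1 but w4 and w1 have no common successor.
(F2): satisfies the condition.
(F3): fails — Rbc and Rba but c and a have no common successor.
(F4): fails — Rw0w2 and Rw0w0 but w2 and w0 have no common successor.
Valid on: (F2).

(F2)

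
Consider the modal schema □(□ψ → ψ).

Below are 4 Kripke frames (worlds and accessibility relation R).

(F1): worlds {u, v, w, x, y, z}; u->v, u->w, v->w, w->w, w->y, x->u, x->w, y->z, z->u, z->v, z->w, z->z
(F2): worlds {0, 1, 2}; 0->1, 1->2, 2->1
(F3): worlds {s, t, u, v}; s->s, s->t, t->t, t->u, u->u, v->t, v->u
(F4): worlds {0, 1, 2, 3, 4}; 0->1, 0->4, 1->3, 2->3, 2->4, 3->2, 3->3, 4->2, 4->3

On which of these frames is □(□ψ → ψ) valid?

(F3)

Frame correspondent (Sahlqvist): ∀x ∀y (Rxy → Ryy) — i.e. shift-reflexivity.
(F1): fails — Ruv but not Rvv.
(F2): fails — R12 but not R22.
(F3): condition met.
(F4): fails — R32 but not R22.
Valid on: (F3).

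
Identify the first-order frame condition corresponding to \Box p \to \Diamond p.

seriality

Suppose □p→◇p is valid. At any x set V(p)=W. Then □p at x, so ◇p at x, so x has a successor.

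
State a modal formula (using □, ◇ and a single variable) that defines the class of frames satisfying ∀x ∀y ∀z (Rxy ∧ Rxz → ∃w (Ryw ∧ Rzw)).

◇□ψ → □◇ψ

A defining formula is ◇□ψ → □◇ψ (the .2 axiom).
Suppose ◇□ψ→□◇ψ is valid. Take Rxy, Rxz and set V(ψ)={w : Ryw}. Then □ψ at y so ◇□ψ at x, so □◇ψ at x, so ◇ψ at z, giving w with Rzw and Ryw.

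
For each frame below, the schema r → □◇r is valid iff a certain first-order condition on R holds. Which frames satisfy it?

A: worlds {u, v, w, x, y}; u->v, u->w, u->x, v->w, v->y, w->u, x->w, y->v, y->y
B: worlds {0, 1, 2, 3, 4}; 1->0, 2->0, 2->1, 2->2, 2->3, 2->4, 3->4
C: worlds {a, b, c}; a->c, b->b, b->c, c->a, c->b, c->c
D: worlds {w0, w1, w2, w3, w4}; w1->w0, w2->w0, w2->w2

C

Frame correspondent (Sahlqvist): ∀x ∀y (Rxy → Ryx) — i.e. symmetry.
A: fails — Ruv but not Rvu.
B: fails — R10 but not R01.
C: condition met.
D: fails — Rw1w0 but not Rw0w1.
Valid on: C.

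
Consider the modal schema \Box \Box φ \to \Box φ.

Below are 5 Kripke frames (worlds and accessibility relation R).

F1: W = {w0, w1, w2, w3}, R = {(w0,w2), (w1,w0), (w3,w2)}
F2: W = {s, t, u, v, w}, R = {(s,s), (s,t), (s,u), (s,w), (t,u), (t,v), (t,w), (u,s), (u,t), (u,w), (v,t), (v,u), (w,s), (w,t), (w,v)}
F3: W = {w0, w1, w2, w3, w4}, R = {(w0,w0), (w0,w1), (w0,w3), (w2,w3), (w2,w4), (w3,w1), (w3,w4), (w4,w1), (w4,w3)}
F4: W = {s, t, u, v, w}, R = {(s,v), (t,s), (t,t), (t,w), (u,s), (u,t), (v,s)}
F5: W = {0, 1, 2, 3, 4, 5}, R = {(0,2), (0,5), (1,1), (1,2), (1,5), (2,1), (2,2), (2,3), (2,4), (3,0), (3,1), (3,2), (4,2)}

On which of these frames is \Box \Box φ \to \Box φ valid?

Frame correspondent (Sahlqvist): \forall x \forall y (Rxy \to \exists z (Rxz \wedge Rzy)) — i.e. density.
F1: fails — Rw0w2 but no z with Rw0z and Rzw2.
F2: ✓.
F3: fails — Rw3w4 but no z with Rw3z and Rzw4.
F4: fails — Rvs but no z with Rvz and Rzs.
F5: fails — R05 but no z with R0z and Rz5.

F2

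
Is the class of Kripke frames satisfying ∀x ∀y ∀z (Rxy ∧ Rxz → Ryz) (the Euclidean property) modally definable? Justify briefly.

Yes — defined by ◇q → □◇q

The condition is the Euclidean property. A defining modal formula is ◇q → □◇q.
Suppose ◇q→□◇q is valid. Take Rxy, Rxz and set V(q)={y}. Then ◇q at x, so □◇q at x, so ◇q at z, so some w with Rzw has q; w=y, i.e. Rzy. By symmetry of the argument, Ryz.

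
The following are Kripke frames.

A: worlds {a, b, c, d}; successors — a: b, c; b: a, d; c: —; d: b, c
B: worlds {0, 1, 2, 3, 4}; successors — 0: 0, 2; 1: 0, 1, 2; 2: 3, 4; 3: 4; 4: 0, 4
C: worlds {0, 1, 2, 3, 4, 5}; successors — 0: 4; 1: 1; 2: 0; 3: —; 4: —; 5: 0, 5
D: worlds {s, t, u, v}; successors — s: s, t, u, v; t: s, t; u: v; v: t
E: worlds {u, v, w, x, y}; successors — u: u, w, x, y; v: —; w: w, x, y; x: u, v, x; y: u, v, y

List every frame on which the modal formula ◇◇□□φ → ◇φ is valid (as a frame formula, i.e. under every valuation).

B, D

This is the axiom for a generalized confluence (Geach) condition; its first-order frame correspondent is ∀x ∀y (xR²y → ∃w (yR²w ∧ xRw)).
A: fails — aR²a but no w with aR²w and aRw.
B: ✓.
C: fails — 2R²4 but no w with 4R²w and 2Rw.
D: ✓.
E: fails — uR²v but no t with vR²t and uRt.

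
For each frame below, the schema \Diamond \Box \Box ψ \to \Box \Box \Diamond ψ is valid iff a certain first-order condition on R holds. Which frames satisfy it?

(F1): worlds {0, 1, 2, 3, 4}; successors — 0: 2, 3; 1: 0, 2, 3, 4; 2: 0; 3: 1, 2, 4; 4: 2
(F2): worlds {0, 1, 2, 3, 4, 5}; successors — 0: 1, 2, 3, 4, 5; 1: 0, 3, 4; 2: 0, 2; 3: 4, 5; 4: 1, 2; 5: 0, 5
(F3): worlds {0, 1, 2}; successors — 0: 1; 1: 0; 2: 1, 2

Frame correspondent (Sahlqvist): \forall x \forall y \forall z ((xRy \wedge x R^2 z) \to \exists w (y R^2 w \wedge zRw)) — i.e. a generalized confluence (Geach) condition.
(F1): fails — 0R2, 0R²2 but no w with 2R²w and 2Rw.
(F2): condition met.
(F3): fails — 2R1, 2R²1 but no w with 1R²w and 1Rw.
Valid on: (F2).

(F2)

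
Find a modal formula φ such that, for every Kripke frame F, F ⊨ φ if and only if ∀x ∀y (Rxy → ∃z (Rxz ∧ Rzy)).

□□s → □s

This is density; the standard corresponding axiom is C4: □□s → □s.
Suppose □□s→□s is valid. Take Rxy and set V(s)={w : xR²w}. Then □□s at x, so □s at x, so s at y, i.e. ∃z(Rxz∧Rzy).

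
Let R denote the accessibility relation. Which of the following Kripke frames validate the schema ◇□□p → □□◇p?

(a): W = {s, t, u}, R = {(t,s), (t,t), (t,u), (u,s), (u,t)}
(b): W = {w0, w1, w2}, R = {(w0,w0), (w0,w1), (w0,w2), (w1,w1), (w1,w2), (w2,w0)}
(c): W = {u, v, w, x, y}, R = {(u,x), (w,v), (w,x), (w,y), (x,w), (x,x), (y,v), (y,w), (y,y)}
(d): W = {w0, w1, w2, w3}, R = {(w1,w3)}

(b), (d)

The schema corresponds to a generalized confluence (Geach) condition: ∀x ∀y ∀z ((xRy ∧ xR²z) → ∃w (yR²w ∧ zRw)).
(a): fails — tRs, tR²s but no w with sR²w and sRw.
(b): condition met.
(c): fails — wRv, wR²v but no t with vR²t and vRt.
(d): condition met.
Valid on: (b), (d).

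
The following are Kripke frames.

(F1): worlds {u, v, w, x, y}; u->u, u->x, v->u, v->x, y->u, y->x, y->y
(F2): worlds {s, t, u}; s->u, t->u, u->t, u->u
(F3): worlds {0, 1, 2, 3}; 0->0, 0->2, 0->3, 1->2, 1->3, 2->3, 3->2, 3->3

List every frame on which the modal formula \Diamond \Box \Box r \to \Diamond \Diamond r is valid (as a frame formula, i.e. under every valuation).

This is the axiom for a generalized confluence (Geach) condition; its first-order frame correspondent is \forall x \forall y (xRy \to \exists w (y R^2 w \wedge x R^2 w)).
(F1): fails — uRx but no t with xR²t and uR²t.
(F2): holds.
(F3): holds.

(F2), (F3)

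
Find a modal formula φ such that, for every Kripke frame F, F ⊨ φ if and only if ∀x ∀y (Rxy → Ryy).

A defining formula is □(□r → r) (the T□ axiom).
Suppose □(□r→r) is valid. Take Rxy and set V(r)={w : Ryw}. Then at y, □r holds; since □(□r→r) at x, □r→r at y, so r at y, i.e. Ryy.

□(□r → r)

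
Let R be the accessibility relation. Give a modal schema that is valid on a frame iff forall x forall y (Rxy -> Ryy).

The condition is shift-reflexivity. The T□ schema □(□q → q) defines it.
Suppose □(□q→q) is valid. Take Rxy and set V(q)={w : Ryw}. Then at y, □q holds; since □(□q→q) at x, □q→q at y, so q at y, i.e. Ryy.

□(□q → q)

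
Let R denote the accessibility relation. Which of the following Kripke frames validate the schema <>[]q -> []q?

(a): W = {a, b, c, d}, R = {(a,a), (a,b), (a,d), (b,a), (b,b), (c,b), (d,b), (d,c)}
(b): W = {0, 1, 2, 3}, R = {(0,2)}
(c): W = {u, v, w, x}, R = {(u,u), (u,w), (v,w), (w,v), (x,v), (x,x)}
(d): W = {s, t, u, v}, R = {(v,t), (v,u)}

none

This is the axiom for the Euclidean property; its first-order frame correspondent is forall x forall y forall z (Rxy & Rxz -> Ryz).
(a): fails — Rab and Rad but not Rbd.
(b): fails — R02 and R02 but not R22.
(c): fails — Ruw and Ruw but not Rww.
(d): fails — Rvt and Rvt but not Rtt.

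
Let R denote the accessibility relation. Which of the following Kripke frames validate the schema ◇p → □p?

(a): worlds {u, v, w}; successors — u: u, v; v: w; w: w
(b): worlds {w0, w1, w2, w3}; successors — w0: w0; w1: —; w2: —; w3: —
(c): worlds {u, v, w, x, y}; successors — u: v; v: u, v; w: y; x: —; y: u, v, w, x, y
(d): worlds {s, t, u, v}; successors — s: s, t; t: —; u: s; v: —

Frame correspondent (Sahlqvist): ∀x ∀y ∀z (Rxy ∧ Rxz → y = z) — i.e. partial functionality.
(a): fails — u sees both u and v.
(b): ✓.
(c): fails — v sees both u and v.
(d): fails — s sees both s and t.
Valid on: (b).

(b)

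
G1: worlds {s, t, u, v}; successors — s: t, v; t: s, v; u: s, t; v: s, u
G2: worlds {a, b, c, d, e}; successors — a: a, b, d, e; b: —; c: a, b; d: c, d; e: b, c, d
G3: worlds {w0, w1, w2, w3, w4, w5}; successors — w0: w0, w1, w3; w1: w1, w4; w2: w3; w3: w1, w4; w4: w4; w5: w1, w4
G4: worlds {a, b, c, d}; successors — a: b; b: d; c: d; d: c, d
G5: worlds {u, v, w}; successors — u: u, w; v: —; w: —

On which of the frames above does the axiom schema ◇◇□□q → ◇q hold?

This is the axiom for a generalized confluence (Geach) condition; its first-order frame correspondent is ∀x ∀y (xR²y → ∃w (yR²w ∧ xRw)).
G1: holds.
G2: fails — aR²b but no w with bR²w and aRw.
G3: fails — w0R²w4 but no w with w4R²w and w0Rw.
G4: fails — aR²d but no w with dR²w and aRw.
G5: fails — uR²w but no t with wR²t and uRt.
Valid on: G1.

G1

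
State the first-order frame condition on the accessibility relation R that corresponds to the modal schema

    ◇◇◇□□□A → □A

∀x ∀y ∀z ((xR³y ∧ xRz) → ∃w (yR³w ∧ z = w))

This is a Sahlqvist (Geach-type) schema ◇^3□^3A → □^1◇^0A.
First-order correspondent: ∀x ∀y ∀z ((xR³y ∧ xRz) → ∃w (yR³w ∧ z = w)).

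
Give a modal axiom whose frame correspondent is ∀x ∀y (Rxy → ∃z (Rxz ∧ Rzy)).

The condition is density. The C4 schema □□q → □q defines it.
Suppose □□q→□q is valid. Take Rxy and set V(q)={w : xR²w}. Then □□q at x, so □q at x, so q at y, i.e. ∃z(Rxz∧Rzy).

□□q → □q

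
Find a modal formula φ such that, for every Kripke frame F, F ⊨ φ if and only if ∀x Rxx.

This is reflexivity; the standard corresponding axiom is T: □q → q.
Suppose □q→q is valid. At any x set V(q)={w : Rxw}. Then □q holds at x, so q holds at x, i.e. Rxx.

□q → q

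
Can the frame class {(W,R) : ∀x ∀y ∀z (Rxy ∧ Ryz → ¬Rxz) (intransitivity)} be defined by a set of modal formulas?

No

Modal frame validity is preserved under surjective bounded morphisms.
The 7-cycle (worlds s,t,u,v,w,x,y with s→t→u→v→w→x→y→s) is intransitive. Mapping every world to a single reflexive point • is a surjective bounded morphism; the reflexive point is not intransitive (R••∧R•• but R••).
Hence intransitivity is not modally definable.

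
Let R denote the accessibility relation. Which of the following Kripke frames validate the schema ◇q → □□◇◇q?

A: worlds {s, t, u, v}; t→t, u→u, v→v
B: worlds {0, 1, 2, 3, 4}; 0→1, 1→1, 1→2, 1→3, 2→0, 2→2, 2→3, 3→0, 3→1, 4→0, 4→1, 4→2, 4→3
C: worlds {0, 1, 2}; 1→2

The schema corresponds to a generalized confluence (Geach) condition: ∀x ∀y ∀z ((xRy ∧ xR²z) → ∃w (y = w ∧ zR²w)).
A: holds.
B: fails — 2R0, 2R²0 but no w with 0=w and 0R²w.
C: holds.
Valid on: A, C.

A, C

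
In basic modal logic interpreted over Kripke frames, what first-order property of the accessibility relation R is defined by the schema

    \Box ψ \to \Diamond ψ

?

Seriality

Suppose □ψ→◇ψ is valid. At any x set V(ψ)=W. Then □ψ at x, so ◇ψ at x, so x has a successor.
The converse is a direct semantic check.
So the correspondent is seriality.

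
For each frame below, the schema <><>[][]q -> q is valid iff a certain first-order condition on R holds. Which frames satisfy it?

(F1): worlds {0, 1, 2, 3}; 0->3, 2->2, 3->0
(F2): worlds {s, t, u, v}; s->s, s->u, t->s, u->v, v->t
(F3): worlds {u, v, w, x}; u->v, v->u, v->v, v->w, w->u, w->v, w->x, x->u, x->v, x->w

(F1)

This is the axiom for a generalized confluence (Geach) condition; its first-order frame correspondent is forall x forall y (x R^2 y -> exists w (y R^2 w & x = w)).
(F1): holds.
(F2): fails — sR²u but no w with uR²w and s=w.
(F3): fails — xR²u but no t with uR²t and x=t.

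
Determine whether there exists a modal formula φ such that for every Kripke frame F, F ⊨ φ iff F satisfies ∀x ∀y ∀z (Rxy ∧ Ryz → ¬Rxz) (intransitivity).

Modal frame validity is preserved under surjective bounded morphisms.
The 7-cycle (worlds w0,w1,w2,w3,w4,w5,w6 with w0→w1→w2→w3→w4→w5→w6→w0) is intransitive. Mapping every world to a single reflexive point • is a surjective bounded morphism; the reflexive point is not intransitive (R••∧R•• but R••).
So no modal formula (or set of formulas) defines exactly the intransitive frames.

Not modally definable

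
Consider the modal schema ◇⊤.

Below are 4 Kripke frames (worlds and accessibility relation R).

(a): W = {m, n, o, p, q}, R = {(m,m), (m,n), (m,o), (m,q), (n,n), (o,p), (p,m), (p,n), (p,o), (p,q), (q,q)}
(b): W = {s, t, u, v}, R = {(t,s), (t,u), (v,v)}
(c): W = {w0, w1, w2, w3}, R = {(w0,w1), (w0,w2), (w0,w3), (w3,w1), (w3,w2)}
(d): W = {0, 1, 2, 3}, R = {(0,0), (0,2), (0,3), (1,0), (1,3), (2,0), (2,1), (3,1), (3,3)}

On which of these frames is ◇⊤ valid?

(a), (d)

This is the axiom for seriality; its first-order frame correspondent is ∀x ∃y Rxy.
(a): ✓.
(b): fails — world s has no successor.
(c): fails — world w1 has no successor.
(d): ✓.
Valid on: (a), (d).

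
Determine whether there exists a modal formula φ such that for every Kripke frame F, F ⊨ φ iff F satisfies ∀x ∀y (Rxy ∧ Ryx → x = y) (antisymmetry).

No — not modally definable

Modal frame validity is preserved under surjective bounded morphisms.
The 6-cycle (worlds a,b,c,d,e,f with a→b→c→d→e→f→a) is antisymmetric. Sending even-indexed worlds to • and odd-indexed worlds to ∘ is a surjective bounded morphism onto the two-world frame with •↔∘, which is not antisymmetric.
Hence antisymmetry is not modally definable.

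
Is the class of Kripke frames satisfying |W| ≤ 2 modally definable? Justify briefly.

No

Any modally definable frame class is closed under disjoint unions.
Any modal formula valid on each of 3 disjoint one-world frames is valid on their disjoint union (validity is preserved under disjoint unions). Each one-world frame has |W|=1≤2, but the union has |W|=3.
So no modal formula (or set of formulas) defines exactly the |W|≤2 frames.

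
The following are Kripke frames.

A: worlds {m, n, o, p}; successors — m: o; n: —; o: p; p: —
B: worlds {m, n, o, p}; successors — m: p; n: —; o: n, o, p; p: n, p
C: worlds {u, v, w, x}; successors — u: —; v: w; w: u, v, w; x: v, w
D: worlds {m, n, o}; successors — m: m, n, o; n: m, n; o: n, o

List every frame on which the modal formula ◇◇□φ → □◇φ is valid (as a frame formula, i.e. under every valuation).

Frame correspondent (Sahlqvist): ∀x ∀y ∀z ((xR²y ∧ xRz) → ∃w (yRw ∧ zRw)) — i.e. a generalized confluence (Geach) condition.
A: fails — mR²p, mRo but no w with pRw and oRw.
B: fails — mR²n, mRp but no w with nRw and pRw.
C: fails — vR²u, vRw but no t with uRt and wRt.
D: ✓.
Valid on: D.

D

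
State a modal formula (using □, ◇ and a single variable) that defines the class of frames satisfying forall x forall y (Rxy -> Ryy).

□(□ψ → ψ)

The condition is shift-reflexivity. The T□ schema □(□ψ → ψ) defines it.
Suppose □(□ψ→ψ) is valid. Take Rxy and set V(ψ)={w : Ryw}. Then at y, □ψ holds; since □(□ψ→ψ) at x, □ψ→ψ at y, so ψ at y, i.e. Ryy.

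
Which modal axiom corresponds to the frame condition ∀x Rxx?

□q → q

A defining formula is □q → q (the T axiom).
Suppose □q→q is valid. At any x set V(q)={w : Rxw}. Then □q holds at x, so q holds at x, i.e. Rxx.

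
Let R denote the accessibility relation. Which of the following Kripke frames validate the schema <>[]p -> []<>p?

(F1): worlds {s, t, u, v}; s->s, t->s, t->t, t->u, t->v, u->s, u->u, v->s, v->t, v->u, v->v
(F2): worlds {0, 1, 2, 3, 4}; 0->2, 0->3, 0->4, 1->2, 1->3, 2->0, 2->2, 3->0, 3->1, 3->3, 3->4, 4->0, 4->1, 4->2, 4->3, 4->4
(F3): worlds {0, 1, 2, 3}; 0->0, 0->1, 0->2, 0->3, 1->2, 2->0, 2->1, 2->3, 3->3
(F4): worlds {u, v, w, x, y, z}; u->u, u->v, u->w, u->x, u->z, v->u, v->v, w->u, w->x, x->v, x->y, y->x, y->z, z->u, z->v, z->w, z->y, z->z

This is the axiom for convergence; its first-order frame correspondent is forall x forall y forall z (Rxy & Rxz -> exists w (Ryw & Rzw)).
(F1): holds.
(F2): holds.
(F3): fails — R02 and R01 but 2 and 1 have no common successor.
(F4): fails — Ruw and Rux but w and x have no common successor.

(F1), (F2)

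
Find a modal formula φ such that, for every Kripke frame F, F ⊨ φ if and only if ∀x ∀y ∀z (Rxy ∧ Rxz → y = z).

A defining formula is ◇s → □s (the CD axiom).
Suppose ◇s→□s is valid. Take Rxy, Rxz and set V(s)={y}. Then ◇s at x, so □s at x, so s at z, i.e. z=y.

◇s → □s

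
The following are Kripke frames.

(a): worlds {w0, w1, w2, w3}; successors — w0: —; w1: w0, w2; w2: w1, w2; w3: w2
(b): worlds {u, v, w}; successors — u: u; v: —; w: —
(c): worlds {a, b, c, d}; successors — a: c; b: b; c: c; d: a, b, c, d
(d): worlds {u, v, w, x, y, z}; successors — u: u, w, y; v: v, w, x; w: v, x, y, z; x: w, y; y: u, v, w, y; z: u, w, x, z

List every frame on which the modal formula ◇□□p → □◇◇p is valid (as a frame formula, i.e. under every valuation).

(b), (d)

Frame correspondent (Sahlqvist): ∀x ∀y ∀z ((xRy ∧ xRz) → ∃w (yR²w ∧ zR²w)) — i.e. a generalized confluence (Geach) condition.
(a): fails — w1Rw0, w1Rw0 but no w with w0R²w and w0R²w.
(b): holds.
(c): fails — dRa, dRb but no w with aR²w and bR²w.
(d): holds.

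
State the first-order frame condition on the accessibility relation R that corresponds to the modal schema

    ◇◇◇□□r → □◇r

This is a Sahlqvist (Geach-type) schema ◇^3□^2r → □^1◇^1r.
First-order correspondent: ∀x ∀y ∀z ((xR³y ∧ xRz) → ∃w (yR²w ∧ zRw)).

∀x ∀y ∀z ((xR³y ∧ xRz) → ∃w (yR²w ∧ zRw))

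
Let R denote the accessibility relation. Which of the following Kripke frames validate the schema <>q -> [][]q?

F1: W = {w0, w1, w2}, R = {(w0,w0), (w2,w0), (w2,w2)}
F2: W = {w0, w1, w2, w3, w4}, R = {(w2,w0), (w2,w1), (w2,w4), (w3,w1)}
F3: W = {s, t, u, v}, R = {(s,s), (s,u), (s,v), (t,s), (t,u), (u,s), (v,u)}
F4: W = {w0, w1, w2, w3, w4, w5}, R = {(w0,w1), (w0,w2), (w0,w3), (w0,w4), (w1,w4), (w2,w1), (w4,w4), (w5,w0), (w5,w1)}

This is the axiom for a generalized confluence (Geach) condition; its first-order frame correspondent is forall x forall y forall z ((xRy & x R^2 z) -> exists w (y = w & z = w)).
F1: fails — w2Rw0, w2R²w2 but w0 ≠ w2.
F2: ✓.
F3: fails — sRs, sR²u but s ≠ u.
F4: fails — w0Rw1, w0R²w4 but w1 ≠ w4.
Valid on: F2.

F2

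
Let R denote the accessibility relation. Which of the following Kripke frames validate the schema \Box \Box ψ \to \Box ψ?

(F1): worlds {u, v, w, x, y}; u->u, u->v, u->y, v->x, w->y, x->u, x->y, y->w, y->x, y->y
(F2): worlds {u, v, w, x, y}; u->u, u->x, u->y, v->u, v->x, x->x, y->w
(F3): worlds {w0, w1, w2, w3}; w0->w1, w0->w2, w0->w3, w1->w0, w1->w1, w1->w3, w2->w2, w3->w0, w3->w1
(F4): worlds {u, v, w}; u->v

This is the axiom for density; its first-order frame correspondent is \forall x \forall y (Rxy \to \exists z (Rxz \wedge Rzy)).
(F1): fails — Rvx but no z with Rvz and Rzx.
(F2): fails — Ryw but no z with Ryz and Rzw.
(F3): condition met.
(F4): fails — Ruv but no z with Ruz and Rzv.

(F3)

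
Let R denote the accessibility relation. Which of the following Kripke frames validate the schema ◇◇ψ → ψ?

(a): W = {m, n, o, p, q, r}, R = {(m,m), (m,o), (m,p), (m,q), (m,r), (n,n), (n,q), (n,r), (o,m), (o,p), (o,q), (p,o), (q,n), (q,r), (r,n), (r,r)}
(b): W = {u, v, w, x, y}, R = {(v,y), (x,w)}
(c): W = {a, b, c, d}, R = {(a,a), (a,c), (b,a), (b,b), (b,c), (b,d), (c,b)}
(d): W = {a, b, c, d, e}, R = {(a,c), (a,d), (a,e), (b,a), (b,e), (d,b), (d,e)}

The schema corresponds to a generalized confluence (Geach) condition: ∀x ∀y (xR²y → ∃w (y = w ∧ x = w)).
(a): fails — mR²n but n ≠ m.
(b): holds.
(c): fails — aR²b but b ≠ a.
(d): fails — aR²b but b ≠ a.
Valid on: (b).

(b)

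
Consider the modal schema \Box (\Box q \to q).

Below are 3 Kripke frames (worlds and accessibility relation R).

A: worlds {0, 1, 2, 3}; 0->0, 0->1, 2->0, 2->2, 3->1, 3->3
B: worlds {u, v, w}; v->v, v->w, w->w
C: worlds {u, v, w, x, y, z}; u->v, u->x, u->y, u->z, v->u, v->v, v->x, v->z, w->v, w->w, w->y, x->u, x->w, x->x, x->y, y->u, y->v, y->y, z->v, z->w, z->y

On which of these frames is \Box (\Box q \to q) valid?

B

This is the axiom for shift-reflexivity; its first-order frame correspondent is \forall x \forall y (Rxy \to Ryy).
A: fails — R31 but not R11.
B: satisfies the condition.
C: fails — Rvz but not Rzz.
Valid on: B.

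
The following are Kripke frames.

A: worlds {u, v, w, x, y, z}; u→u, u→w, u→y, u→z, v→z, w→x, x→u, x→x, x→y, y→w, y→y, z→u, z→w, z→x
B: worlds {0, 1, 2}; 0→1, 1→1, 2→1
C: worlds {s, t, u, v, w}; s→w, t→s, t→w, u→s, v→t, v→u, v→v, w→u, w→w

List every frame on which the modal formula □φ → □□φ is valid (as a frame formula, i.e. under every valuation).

B

This is the axiom for transitivity; its first-order frame correspondent is ∀x ∀y ∀z (Rxy ∧ Ryz → Rxz).
A: fails — Ruz and Rzx but not Rux.
B: condition met.
C: fails — Rwu and Rus but not Rws.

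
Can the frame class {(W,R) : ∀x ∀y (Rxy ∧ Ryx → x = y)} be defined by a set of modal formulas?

Not definable by any modal formula

If a class were modally definable it would be closed under surjective bounded morphisms (Goldblatt–Thomason).
The 8-cycle (worlds s,t,u,v,w,x,y,z with s→t→u→v→w→x→y→z→s) is antisymmetric. Sending even-indexed worlds to a and odd-indexed worlds to b is a surjective bounded morphism onto the two-world frame with a↔b, which is not antisymmetric.
So no modal formula (or set of formulas) defines exactly the antisymmetric frames.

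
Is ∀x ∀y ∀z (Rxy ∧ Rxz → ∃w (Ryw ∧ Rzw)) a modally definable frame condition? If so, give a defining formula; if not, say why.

Yes, by ◇□r → □◇r

Yes: it is convergence, defined by the .2 schema ◇□r → □◇r.
Suppose ◇□r→□◇r is valid. Take Rxy, Rxz and set V(r)={w : Ryw}. Then □r at y so ◇□r at x, so □◇r at x, so ◇r at z, giving w with Rzw and Ryw.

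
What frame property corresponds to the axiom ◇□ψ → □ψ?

the Euclidean property

This schema is equivalent to the 5 axiom ◇ψ → □◇ψ.
It corresponds to the Euclidean property: ∀x ∀y ∀z (Rxy ∧ Rxz → Ryz).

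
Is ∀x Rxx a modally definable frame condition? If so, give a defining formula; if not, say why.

Yes: it is reflexivity, defined by the T schema □r → r.

Yes, by □r → r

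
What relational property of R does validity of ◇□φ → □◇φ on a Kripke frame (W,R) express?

This is the .2 axiom.
Its frame correspondent is convergence — ∀x ∀y ∀z (Rxy ∧ Rxz → ∃w (Ryw ∧ Rzw)).

Convergence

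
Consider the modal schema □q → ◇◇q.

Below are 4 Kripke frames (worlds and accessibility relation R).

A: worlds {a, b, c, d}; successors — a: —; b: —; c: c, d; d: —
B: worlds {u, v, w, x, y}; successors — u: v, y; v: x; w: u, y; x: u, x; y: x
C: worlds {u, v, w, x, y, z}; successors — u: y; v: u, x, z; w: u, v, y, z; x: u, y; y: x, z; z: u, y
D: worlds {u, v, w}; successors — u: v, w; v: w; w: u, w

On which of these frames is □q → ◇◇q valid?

D

The schema corresponds to a generalized confluence (Geach) condition: ∀x ∃w (xRw ∧ xR²w).
A: fails — at a but no w with aRw and aR²w.
B: fails — at u but no t with uRt and uR²t.
C: fails — at u but no t with uRt and uR²t.
D: condition met.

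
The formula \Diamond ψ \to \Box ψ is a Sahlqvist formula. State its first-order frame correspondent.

Partial functionality

Suppose ◇ψ→□ψ is valid. Take Rxy, Rxz and set V(ψ)={y}. Then ◇ψ at x, so □ψ at x, so ψ at z, i.e. z=y.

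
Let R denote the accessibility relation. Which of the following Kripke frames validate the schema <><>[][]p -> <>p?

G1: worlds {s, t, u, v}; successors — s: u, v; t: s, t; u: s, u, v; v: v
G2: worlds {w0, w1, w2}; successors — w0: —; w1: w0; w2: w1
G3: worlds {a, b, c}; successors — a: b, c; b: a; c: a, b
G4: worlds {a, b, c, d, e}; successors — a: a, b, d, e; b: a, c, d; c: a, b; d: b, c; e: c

G4

This is the axiom for a generalized confluence (Geach) condition; its first-order frame correspondent is forall x forall y (x R^2 y -> exists w (y R^2 w & xRw)).
G1: fails — tR²v but no w with vR²w and tRw.
G2: fails — w2R²w0 but no w with w0R²w and w2Rw.
G3: fails — bR²b but no w with bR²w and bRw.
G4: satisfies the condition.
Valid on: G4.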